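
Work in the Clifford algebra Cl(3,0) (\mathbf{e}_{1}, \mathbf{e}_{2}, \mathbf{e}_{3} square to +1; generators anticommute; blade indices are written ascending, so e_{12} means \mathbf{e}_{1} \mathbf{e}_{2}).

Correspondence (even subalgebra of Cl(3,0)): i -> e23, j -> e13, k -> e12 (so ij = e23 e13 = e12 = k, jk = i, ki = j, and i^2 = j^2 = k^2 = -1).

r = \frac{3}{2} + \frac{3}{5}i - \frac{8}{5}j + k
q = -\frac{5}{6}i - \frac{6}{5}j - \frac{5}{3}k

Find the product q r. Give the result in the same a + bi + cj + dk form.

In blades: q = -\frac{5}{3} e_{12} - \frac{6}{5} e_{13} - \frac{5}{6} e_{23}, r = \frac{3}{2} + e_{12} - \frac{8}{5} e_{13} + \frac{3}{5} e_{23}.
Distribute q over r term by term (generator squares from the signature, products reordered to ascending indices): (-\frac{5}{3} e_{12})*r = \frac{5}{3} - \frac{5}{2} e_{12} - e_{13} - \frac{8}{3} e_{23}; (-\frac{6}{5} e_{13})*r = -\frac{48}{25} + \frac{18}{25} e_{12} - \frac{9}{5} e_{13} - \frac{6}{5} e_{23}; (-\frac{5}{6} e_{23})*r = \frac{1}{2} + \frac{4}{3} e_{12} + \frac{5}{6} e_{13} - \frac{5}{4} e_{23}.
Sum: \frac{37}{150} - \frac{67}{150} e_{12} - \frac{59}{30} e_{13} - \frac{307}{60} e_{23}; translating back through the correspondence:
Answer: \frac{37}{150} - \frac{307}{60}i - \frac{59}{30}j - \frac{67}{150}k


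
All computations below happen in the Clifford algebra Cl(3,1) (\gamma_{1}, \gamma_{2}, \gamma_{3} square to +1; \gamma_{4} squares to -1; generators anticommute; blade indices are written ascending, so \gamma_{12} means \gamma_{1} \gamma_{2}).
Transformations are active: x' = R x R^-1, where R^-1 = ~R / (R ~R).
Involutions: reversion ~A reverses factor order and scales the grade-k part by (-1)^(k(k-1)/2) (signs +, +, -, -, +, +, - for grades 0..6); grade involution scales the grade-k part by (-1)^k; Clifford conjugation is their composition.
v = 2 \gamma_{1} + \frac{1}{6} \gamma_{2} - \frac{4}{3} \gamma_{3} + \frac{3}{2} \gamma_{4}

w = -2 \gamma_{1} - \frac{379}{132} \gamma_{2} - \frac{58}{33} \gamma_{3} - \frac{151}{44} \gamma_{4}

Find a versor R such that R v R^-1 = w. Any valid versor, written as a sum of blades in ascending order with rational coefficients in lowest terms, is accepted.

Why this works: both vectors square to \frac{32}{9}, so q(v) = q(w) and R = v + w = -\frac{119}{44} \gamma_{2} - \frac{34}{11} \gamma_{3} - \frac{85}{44} \gamma_{4} carries v to w — its own direction survives, the complement (v - w)/2 flips.
Answer: -\frac{119}{44} \gamma_{2} - \frac{34}{11} \gamma_{3} - \frac{85}{44} \gamma_{4}


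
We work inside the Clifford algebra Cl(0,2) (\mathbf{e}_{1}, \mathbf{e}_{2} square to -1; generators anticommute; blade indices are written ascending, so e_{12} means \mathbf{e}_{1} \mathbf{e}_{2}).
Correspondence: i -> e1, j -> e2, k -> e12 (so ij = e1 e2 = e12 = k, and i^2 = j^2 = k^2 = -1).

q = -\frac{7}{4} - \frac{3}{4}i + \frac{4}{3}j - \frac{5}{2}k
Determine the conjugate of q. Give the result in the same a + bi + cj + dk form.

In blades: q = -\frac{7}{4} - \frac{3}{4} e_{1} + \frac{4}{3} e_{2} - \frac{5}{2} e_{12}.
Conjugation here is Clifford conjugation: the scalar is fixed and the grade-1 and grade-2 blades all flip sign, giving -\frac{7}{4} + \frac{3}{4} e_{1} - \frac{4}{3} e_{2} + \frac{5}{2} e_{12}; translating back:
Answer: -\frac{7}{4} + \frac{3}{4}i - \frac{4}{3}j + \frac{5}{2}k


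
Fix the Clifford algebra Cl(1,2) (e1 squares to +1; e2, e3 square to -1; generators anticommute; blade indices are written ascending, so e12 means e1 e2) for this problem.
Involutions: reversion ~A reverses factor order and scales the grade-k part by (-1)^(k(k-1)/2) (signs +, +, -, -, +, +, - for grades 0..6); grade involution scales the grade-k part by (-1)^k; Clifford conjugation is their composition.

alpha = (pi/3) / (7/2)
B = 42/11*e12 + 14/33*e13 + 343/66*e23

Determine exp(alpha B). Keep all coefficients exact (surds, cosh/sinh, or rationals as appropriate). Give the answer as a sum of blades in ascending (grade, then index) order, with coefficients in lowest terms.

B^2 term by term: the squares give (42/11)^2*(e12)^2 + (14/33)^2*(e13)^2 + (343/66)^2*(e23)^2 = 1764/121*(+1) + 196/1089*(+1) + 117649/4356*(-1) = -49/4 (each basis 2-blade squares to minus the product of its generators' squares); cross terms between blades sharing an index anticommute and cancel. So B^2 = -49/4.
B^2 = -49/4 — a negative square means the series sums to a rotation: l = 7/2, alpha*l = pi/3, so exp(alpha B) = cos(pi/3) + (sin(pi/3)/(7/2))*B = 1/2 + (sqrt(3)/7)*B.
Answer: 1/2 + 6*sqrt(3)/11*e12 + 2*sqrt(3)/33*e13 + 49*sqrt(3)/66*e23


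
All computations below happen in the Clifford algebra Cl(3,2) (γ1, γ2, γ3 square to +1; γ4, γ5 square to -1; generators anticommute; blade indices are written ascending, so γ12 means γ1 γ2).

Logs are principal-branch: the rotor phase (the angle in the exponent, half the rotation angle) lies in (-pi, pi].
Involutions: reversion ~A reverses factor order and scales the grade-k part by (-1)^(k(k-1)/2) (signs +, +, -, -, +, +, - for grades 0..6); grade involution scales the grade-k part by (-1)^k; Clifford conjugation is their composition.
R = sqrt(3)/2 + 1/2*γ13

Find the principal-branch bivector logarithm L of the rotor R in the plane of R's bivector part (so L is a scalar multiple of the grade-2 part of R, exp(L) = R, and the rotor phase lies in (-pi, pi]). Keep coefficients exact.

The scalar part of R is sqrt(3)/2, which pins the rotor phase on the principal branch; dividing the bivector part by the sine of that phase recovers the unit plane, and L is the phase times that plane.
Concretely: cos(phase) = sqrt(3)/2 gives phase = ±pi/6, and since phase/sin(phase) is even the sign is immaterial: L = (phase/sin(phase)) * <R>_2 = (pi/3) * <R>_2.
Answer: pi/6*γ13


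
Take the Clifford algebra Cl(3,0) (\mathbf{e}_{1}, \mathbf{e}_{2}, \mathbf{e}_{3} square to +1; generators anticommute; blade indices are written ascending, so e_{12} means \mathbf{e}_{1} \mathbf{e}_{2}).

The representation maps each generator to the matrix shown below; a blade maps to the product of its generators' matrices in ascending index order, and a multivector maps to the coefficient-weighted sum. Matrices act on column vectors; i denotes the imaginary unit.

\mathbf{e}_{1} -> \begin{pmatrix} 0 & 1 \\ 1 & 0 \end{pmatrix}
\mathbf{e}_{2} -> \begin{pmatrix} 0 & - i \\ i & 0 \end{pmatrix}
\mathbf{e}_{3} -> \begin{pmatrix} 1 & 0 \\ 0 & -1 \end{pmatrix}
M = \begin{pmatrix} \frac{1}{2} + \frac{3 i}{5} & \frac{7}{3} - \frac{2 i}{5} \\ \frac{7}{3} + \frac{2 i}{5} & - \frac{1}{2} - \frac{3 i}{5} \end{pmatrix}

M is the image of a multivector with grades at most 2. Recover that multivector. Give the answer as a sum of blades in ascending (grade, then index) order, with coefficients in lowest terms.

Method: 1, rho(e_{1}), rho(e_{2}), rho(e_{3}) form a trace-orthogonal basis of the 2x2 complex matrices (tr(X Y) = 2 if X = Y, else 0), so M = m0*1 + m1*rho(e_{1}) + m2*rho(e_{2}) + m3*rho(e_{3}) with m0 = tr(M)/2 = 0, m1 = tr(M rho(e_{1}))/2 = \frac{7}{3}, m2 = tr(M rho(e_{2}))/2 = \frac{2}{5}, m3 = tr(M rho(e_{3}))/2 = \frac{1}{2} + \frac{3 i}{5}.
Multiplying table entries, the bivector images are rho(e_{12}) = i*rho(e_{3}), rho(e_{13}) = -i*rho(e_{2}), rho(e_{23}) = i*rho(e_{1}); with real blade coefficients the real parts of m0..m3 are the coefficients of 1, e_{1}, e_{2}, e_{3} and the imaginary parts give the bivectors (e_{23}: Im m1, e_{13}: -Im m2, e_{12}: Im m3).
Answer: \frac{7}{3} e_{1} + \frac{2}{5} e_{2} + \frac{1}{2} e_{3} + \frac{3}{5} e_{12}


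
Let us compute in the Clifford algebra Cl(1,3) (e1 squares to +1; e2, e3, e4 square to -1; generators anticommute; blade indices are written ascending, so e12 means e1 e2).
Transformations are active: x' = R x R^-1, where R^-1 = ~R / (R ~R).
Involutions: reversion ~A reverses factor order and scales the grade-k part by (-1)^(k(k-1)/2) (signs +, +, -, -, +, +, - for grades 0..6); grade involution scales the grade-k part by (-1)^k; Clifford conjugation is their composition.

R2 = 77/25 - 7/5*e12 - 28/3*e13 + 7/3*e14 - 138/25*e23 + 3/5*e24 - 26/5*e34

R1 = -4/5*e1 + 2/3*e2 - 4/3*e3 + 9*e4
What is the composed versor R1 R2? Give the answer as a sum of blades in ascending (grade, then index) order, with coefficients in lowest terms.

Distribute over the terms of R1 (each basis-blade product reordered to ascending indices, repeated generators contracted through their squares):
(-4/5*e1) R2 = -308/125*e1 + 28/25*e2 + 112/15*e3 - 28/15*e4 + 552/125*e123 - 12/25*e124 + 104/25*e134
(2/3*e2) R2 = -14/15*e1 + 154/75*e2 + 92/25*e3 - 2/5*e4 + 56/9*e123 - 14/9*e124 - 52/15*e234
(-4/3*e3) R2 = 112/9*e1 + 184/25*e2 - 308/75*e3 - 104/15*e4 + 28/15*e123 + 28/9*e134 + 4/5*e234
(9*e4) R2 = 21*e1 + 27/5*e2 - 234/5*e3 + 693/25*e4 - 63/5*e124 - 84*e134 - 1242/25*e234
Summing the partial products and collecting blades:
Answer: 33803/1125*e1 + 239/15*e2 - 994/25*e3 + 463/25*e4 + 14068/1125*e123 - 3293/225*e124 - 17264/225*e134 - 3926/75*e234


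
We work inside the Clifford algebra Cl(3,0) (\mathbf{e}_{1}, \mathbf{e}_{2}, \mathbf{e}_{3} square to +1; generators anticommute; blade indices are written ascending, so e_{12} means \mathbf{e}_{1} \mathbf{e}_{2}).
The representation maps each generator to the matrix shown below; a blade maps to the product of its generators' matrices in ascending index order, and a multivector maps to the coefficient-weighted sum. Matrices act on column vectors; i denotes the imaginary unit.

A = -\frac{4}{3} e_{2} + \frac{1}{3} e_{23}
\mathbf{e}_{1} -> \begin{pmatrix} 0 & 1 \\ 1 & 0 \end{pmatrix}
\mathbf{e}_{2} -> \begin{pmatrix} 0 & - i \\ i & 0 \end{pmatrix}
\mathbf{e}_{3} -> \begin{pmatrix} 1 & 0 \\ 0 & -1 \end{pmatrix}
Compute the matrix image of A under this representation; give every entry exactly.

Bivector images (products of the table entries): rho(e_{23}) = rho(\mathbf{e}_{2})rho(\mathbf{e}_{3}) = \begin{pmatrix} 0 & i \\ i & 0 \end{pmatrix}.
M = (-\frac{4}{3})*rho(e_{2}) + (\frac{1}{3})*rho(e_{23}), summed entrywise:
Answer: \begin{pmatrix} 0 & \frac{5 i}{3} \\ - i & 0 \end{pmatrix}


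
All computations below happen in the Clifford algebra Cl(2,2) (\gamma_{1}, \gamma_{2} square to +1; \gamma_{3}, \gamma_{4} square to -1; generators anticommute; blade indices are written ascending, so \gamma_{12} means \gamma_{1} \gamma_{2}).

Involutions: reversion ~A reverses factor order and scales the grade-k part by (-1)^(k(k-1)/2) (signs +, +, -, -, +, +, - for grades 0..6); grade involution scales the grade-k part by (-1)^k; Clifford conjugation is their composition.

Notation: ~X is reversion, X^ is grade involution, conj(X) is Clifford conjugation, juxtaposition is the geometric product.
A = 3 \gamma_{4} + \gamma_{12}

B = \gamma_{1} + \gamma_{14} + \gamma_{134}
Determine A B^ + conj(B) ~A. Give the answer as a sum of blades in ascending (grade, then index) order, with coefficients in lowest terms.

first term: 3 \gamma_{1} + \gamma_{2} + 3 \gamma_{13} + 3 \gamma_{14} - \gamma_{24} + \gamma_{234}
second term: 3 \gamma_{1} + \gamma_{2} - 3 \gamma_{13} - 3 \gamma_{14} + \gamma_{24} - \gamma_{234}
Answer: 6 \gamma_{1} + 2 \gamma_{2}


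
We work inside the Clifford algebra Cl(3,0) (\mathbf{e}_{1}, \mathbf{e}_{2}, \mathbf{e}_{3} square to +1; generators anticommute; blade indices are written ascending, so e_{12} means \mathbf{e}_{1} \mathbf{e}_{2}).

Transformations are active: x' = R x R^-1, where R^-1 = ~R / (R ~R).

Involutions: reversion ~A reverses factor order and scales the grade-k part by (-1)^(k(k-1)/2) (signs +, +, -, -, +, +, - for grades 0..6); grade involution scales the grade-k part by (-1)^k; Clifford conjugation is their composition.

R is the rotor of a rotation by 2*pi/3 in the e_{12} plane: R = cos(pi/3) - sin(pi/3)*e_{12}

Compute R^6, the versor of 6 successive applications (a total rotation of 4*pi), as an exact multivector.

Because a rotor carries half the rotation angle, composing 6 copies of this e_{12}-plane rotor multiplies the phase: 6*(pi/3) = 2 \pi, hence R^6 = cos(2 \pi) - sin(2 \pi)*e_{12}.
cos(2 \pi) = 1 and sin(2 \pi) = 0, so R^6 = 1. The total rotation 4*pi is 2 full turns, so every vector returns to itself, yet the rotor is +1, back on the identity sheet (an even number of 2*pi turns).
Answer: 1


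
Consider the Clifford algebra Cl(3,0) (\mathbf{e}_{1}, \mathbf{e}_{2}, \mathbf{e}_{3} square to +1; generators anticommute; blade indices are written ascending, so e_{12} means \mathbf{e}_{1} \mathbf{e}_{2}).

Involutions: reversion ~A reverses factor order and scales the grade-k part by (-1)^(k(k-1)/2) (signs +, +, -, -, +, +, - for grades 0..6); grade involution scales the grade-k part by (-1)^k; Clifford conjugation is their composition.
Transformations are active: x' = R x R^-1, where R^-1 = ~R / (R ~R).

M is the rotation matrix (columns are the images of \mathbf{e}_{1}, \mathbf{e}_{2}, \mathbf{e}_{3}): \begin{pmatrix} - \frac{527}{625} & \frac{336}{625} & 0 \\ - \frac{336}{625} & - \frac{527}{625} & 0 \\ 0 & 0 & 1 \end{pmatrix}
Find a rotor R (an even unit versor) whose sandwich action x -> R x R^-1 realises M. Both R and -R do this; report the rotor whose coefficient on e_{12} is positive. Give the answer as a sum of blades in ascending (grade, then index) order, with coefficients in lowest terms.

Method: write R = a + b12*e_{12} + b13*e_{13} + b23*e_{23} with a^2 + b12^2 + b13^2 + b23^2 = 1 (so R^-1 = ~R). Expanding the columns R e_j ~R gives tr M = 4a^2 - 1 and, from the antisymmetric part, M21 - M12 = -4a*b12, M13 - M31 = 4a*b13, M32 - M23 = -4a*b23.
Here tr M = -\frac{429}{625}, so a^2 = (1 + tr M)/4 = \frac{49}{625} and a = ±\frac{7}{25}. Taking a = \frac{7}{25}: M21 - M12 = -\frac{672}{625}, M13 - M31 = 0, M32 - M23 = 0, giving b12 = \frac{24}{25}, b13 = 0, b23 = 0, i.e. R = \frac{7}{25} + \frac{24}{25} e_{12}.
Its e_{12} coefficient is already positive.
Answer: \frac{7}{25} + \frac{24}{25} e_{12}. Why the constraint matters: R and -R act identically through the sandwich — M has trace -\frac{429}{625} either way — so only the sign condition on e_{12} picks one of the two preimages.


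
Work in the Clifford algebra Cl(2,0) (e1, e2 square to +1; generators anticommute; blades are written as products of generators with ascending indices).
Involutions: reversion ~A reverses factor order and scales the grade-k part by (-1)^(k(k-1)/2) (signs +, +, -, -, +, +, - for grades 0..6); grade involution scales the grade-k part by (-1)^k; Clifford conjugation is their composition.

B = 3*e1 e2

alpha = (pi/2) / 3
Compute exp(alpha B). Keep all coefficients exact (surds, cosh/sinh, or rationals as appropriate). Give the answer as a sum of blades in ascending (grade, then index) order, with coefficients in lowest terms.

B^2 = (3)^2*(e1 e2)^2 = 9*(-1) = -9 (a basis 2-blade squares to minus the product of its generators' squares).
B^2 = -9 — the series telescopes trigonometrically here: l = 3, alpha*l = pi/2, so exp(alpha B) = cos(pi/2) + (sin(pi/2)/3)*B = 0 + (1/3)*B.
Answer: e1 e2


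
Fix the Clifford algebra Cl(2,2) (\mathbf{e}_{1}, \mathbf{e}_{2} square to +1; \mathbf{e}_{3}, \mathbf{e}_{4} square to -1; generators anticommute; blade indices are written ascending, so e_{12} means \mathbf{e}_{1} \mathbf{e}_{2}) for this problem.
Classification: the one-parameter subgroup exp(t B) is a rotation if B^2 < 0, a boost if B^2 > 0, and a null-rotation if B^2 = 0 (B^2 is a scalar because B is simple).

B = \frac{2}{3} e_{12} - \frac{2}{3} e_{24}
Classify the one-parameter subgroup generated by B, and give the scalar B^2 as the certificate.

B^2 term by term: the squares give (\frac{2}{3})^2*(e_{12})^2 + (-\frac{2}{3})^2*(e_{24})^2 = \frac{4}{9}*(-1) + \frac{4}{9}*(+1) = 0 (each basis 2-blade squares to minus the product of its generators' squares); cross terms between blades sharing an index anticommute and cancel. So B^2 = 0.
Answer: null-rotation, certificate B^2 = 0. The class reads off the invariant scalar 0 directly.


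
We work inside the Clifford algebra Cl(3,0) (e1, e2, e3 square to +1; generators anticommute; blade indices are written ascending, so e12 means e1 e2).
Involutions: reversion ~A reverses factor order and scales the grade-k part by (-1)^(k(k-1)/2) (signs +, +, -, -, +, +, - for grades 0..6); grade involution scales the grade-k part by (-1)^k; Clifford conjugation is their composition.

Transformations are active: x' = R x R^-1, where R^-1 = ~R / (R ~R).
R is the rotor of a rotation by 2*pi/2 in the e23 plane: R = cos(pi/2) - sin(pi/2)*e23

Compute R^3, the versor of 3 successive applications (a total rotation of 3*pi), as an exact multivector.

Rotor phase runs at HALF the rotation angle; powers of one rotor simply add phase, so after 3 steps in e23 the phase is 3*pi/2 = 3*pi/2 and R^3 = cos(3*pi/2) - sin(3*pi/2)*e23.
cos(3*pi/2) = 0 and sin(3*pi/2) = -1, so R^3 = e23. The net rotation is 1*pi (after discarding 1 full turn, each of which contributes a factor -1 to the rotor); the rotor keeps the half-angle phase exactly.
Answer: e23


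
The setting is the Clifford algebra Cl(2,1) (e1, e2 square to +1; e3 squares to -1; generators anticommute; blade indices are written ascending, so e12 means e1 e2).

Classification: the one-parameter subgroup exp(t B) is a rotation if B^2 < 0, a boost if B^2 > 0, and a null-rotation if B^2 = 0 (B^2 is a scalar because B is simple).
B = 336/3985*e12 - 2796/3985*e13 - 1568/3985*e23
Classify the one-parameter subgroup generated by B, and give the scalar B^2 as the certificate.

B^2 term by term: the squares give (336/3985)^2*(e12)^2 + (-2796/3985)^2*(e13)^2 + (-1568/3985)^2*(e23)^2 = 112896/15880225*(-1) + 7817616/15880225*(+1) + 2458624/15880225*(+1) = 16/25 (each basis 2-blade squares to minus the product of its generators' squares); cross terms between blades sharing an index anticommute and cancel. So B^2 = 16/25.
Answer: boost, certificate B^2 = 16/25. The scalar 16/25 is the complete invariant here: its sign names the subgroup type.


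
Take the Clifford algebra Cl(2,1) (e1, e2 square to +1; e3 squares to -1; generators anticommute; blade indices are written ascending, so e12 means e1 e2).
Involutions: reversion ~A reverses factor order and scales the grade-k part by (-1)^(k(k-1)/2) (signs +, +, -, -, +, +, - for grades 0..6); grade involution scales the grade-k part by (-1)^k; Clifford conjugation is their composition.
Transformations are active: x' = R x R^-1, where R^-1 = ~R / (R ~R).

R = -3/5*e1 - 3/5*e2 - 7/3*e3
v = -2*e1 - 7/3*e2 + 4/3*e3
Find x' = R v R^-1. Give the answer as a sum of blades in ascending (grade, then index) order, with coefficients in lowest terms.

~R = -3/5*e1 - 3/5*e2 - 7/3*e3, and R ~R = -1063/225, so R^-1 = ~R / (-1063/225).
R v = 257/45 + 1/5*e12 - 82/15*e13 - 281/45*e23
Answer: 3668/1063*e1 + 12067/3189*e2 + 13738/3189*e3


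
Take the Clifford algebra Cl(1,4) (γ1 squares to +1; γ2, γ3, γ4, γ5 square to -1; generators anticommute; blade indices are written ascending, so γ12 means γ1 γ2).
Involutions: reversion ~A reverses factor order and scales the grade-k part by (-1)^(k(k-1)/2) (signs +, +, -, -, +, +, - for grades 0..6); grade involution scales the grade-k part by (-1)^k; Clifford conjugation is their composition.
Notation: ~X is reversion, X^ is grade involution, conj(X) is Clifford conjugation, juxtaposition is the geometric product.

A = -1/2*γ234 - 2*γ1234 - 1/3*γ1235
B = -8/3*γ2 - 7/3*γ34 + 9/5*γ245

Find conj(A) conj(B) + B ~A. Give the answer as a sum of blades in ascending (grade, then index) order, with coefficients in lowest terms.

first term: 7/6*γ2 + 14/3*γ12 + 4/3*γ34 - 9/10*γ35 + 89/15*γ134 - 122/45*γ135 + 7/9*γ1245
second term: 7/6*γ2 - 14/3*γ12 + 4/3*γ34 - 9/10*γ35 + 89/15*γ134 - 122/45*γ135 + 7/9*γ1245
Answer: 7/3*γ2 + 8/3*γ34 - 9/5*γ35 + 178/15*γ134 - 244/45*γ135 + 14/9*γ1245


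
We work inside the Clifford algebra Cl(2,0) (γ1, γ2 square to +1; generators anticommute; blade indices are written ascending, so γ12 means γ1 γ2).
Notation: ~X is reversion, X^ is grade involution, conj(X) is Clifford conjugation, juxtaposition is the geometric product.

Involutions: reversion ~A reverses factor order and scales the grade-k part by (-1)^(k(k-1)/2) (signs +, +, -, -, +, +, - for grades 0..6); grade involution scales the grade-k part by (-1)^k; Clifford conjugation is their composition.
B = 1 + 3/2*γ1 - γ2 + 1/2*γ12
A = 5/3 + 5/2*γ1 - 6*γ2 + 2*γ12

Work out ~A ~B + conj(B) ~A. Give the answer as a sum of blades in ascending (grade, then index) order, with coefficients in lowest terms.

first term: 125/12 + 4*γ1 - 71/12*γ2 + 11/3*γ12
second term: -109/12 + 5*γ1 - 1/12*γ2 + 11/3*γ12
Answer: 4/3 + 9*γ1 - 6*γ2 + 22/3*γ12


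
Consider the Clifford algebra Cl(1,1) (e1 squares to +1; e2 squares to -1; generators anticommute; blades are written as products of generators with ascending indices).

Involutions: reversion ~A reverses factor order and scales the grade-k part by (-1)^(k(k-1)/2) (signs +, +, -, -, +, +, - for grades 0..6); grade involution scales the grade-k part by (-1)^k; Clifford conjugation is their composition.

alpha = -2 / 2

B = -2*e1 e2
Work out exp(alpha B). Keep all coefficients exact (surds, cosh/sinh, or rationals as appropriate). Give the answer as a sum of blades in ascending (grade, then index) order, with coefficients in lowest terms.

B^2 = (-2)^2*(e1 e2)^2 = 4*(+1) = 4 (a basis 2-blade squares to minus the product of its generators' squares).
B^2 = 4 — B^2 > 0, so the exponential closes hyperbolically: l = 2, alpha*l = -2, so exp(alpha B) = cosh(-2) + (sinh(-2)/2)*B = cosh(2) + (-sinh(2)/2)*B.
Answer: cosh(2) + sinh(2)*e1 e2


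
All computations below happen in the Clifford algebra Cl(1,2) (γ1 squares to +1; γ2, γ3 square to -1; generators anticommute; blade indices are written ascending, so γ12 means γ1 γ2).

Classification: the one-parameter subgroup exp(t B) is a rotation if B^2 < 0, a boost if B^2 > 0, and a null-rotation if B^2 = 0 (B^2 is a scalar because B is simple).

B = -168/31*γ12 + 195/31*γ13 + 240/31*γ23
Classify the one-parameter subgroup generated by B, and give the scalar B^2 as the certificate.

B^2 term by term: the squares give (-168/31)^2*(γ12)^2 + (195/31)^2*(γ13)^2 + (240/31)^2*(γ23)^2 = 28224/961*(+1) + 38025/961*(+1) + 57600/961*(-1) = 9 (each basis 2-blade squares to minus the product of its generators' squares); cross terms between blades sharing an index anticommute and cancel. So B^2 = 9.
Answer: boost, certificate B^2 = 9. One invariant decides it: the square 9 survives every conjugation, and its sign is exactly the classification.


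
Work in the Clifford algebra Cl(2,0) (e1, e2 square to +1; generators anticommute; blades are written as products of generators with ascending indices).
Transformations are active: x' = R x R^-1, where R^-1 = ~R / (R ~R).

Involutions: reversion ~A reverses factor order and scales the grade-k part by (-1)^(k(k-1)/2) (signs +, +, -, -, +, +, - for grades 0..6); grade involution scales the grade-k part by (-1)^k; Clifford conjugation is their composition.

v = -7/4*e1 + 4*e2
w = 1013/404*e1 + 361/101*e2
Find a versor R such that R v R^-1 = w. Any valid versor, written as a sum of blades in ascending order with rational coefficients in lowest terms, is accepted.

Take R = v + w = 153/202*e1 + 765/101*e2. Because q(v) = q(w) = 305/16, conjugation by R sends v exactly to w.
Answer: 153/202*e1 + 765/101*e2


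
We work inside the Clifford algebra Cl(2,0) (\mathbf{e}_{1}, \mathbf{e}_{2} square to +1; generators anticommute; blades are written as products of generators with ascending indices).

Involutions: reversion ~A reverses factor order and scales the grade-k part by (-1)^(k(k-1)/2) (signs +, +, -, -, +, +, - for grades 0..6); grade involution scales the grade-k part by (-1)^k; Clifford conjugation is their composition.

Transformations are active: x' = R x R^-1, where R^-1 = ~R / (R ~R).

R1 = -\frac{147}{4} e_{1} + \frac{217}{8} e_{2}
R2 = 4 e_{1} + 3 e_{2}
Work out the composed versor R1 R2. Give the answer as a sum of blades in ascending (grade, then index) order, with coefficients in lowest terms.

Distribute over the terms of R1 (each basis-blade product reordered to ascending indices, repeated generators contracted through their squares):
(-\frac{147}{4} e_{1}) R2 = -147 - \frac{441}{4} e_{1} e_{2}
(\frac{217}{8} e_{2}) R2 = \frac{651}{8} - \frac{217}{2} e_{1} e_{2}
Summing the partial products and collecting blades:
Answer: -\frac{525}{8} - \frac{875}{4} e_{1} e_{2}


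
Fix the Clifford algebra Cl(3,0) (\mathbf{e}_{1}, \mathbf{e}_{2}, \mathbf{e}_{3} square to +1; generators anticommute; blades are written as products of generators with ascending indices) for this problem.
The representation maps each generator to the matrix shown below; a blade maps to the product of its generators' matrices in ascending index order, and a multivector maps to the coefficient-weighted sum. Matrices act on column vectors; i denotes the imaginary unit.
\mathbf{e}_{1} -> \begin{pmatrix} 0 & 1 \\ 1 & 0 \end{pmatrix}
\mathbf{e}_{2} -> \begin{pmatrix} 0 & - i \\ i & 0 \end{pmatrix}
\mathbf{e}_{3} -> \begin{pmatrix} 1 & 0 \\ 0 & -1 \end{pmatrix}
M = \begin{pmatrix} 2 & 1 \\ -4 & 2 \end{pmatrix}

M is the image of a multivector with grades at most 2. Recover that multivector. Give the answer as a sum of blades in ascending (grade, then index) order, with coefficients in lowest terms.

Method: 1, rho(e_{1}), rho(e_{2}), rho(e_{3}) form a trace-orthogonal basis of the 2x2 complex matrices (tr(X Y) = 2 if X = Y, else 0), so M = m0*1 + m1*rho(e_{1}) + m2*rho(e_{2}) + m3*rho(e_{3}) with m0 = tr(M)/2 = 2, m1 = tr(M rho(e_{1}))/2 = - \frac{3}{2}, m2 = tr(M rho(e_{2}))/2 = \frac{5 i}{2}, m3 = tr(M rho(e_{3}))/2 = 0.
Multiplying table entries, the bivector images are rho(e_{1} e_{2}) = i*rho(e_{3}), rho(e_{1} e_{3}) = -i*rho(e_{2}), rho(e_{2} e_{3}) = i*rho(e_{1}); with real blade coefficients the real parts of m0..m3 are the coefficients of 1, e_{1}, e_{2}, e_{3} and the imaginary parts give the bivectors (e_{2} e_{3}: Im m1, e_{1} e_{3}: -Im m2, e_{1} e_{2}: Im m3).
Answer: 2 - \frac{3}{2} e_{1} - \frac{5}{2} e_{1} e_{3}


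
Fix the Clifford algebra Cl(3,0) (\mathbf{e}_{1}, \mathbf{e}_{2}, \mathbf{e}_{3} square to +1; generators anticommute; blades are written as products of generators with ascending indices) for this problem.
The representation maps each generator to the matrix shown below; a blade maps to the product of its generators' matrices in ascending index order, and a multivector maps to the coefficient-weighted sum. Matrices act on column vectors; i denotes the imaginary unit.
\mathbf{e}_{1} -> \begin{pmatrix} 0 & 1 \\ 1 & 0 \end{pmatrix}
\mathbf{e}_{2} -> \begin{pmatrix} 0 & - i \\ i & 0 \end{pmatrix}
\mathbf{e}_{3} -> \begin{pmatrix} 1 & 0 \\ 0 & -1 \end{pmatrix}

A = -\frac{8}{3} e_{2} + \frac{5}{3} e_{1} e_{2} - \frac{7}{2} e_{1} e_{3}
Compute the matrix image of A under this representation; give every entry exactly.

Bivector images (products of the table entries): rho(e_{1} e_{2}) = rho(\mathbf{e}_{1})rho(\mathbf{e}_{2}) = \begin{pmatrix} i & 0 \\ 0 & - i \end{pmatrix}; rho(e_{1} e_{3}) = rho(\mathbf{e}_{1})rho(\mathbf{e}_{3}) = \begin{pmatrix} 0 & -1 \\ 1 & 0 \end{pmatrix}.
M = (-\frac{8}{3})*rho(e_{2}) + (\frac{5}{3})*rho(e_{1} e_{2}) + (-\frac{7}{2})*rho(e_{1} e_{3}), summed entrywise:
Answer: \begin{pmatrix} \frac{5 i}{3} & \frac{7}{2} + \frac{8 i}{3} \\ - \frac{7}{2} - \frac{8 i}{3} & - \frac{5 i}{3} \end{pmatrix}


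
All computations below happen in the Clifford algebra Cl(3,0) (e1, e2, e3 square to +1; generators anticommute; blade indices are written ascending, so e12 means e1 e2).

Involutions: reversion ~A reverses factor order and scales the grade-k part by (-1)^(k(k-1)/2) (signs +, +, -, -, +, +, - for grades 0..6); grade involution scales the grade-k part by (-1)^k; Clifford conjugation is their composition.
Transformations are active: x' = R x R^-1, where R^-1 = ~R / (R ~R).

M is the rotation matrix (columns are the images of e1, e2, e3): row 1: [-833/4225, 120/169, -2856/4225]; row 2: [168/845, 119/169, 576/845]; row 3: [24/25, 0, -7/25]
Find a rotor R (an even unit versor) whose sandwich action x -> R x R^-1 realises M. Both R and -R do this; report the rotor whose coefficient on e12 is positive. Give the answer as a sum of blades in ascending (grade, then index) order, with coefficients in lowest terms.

Method: write R = a + b12*e12 + b13*e13 + b23*e23 with a^2 + b12^2 + b13^2 + b23^2 = 1 (so R^-1 = ~R). Expanding the columns R e_j ~R gives tr M = 4a^2 - 1 and, from the antisymmetric part, M21 - M12 = -4a*b12, M13 - M31 = 4a*b13, M32 - M23 = -4a*b23.
Here tr M = 959/4225, so a^2 = (1 + tr M)/4 = 1296/4225 and a = ±36/65. Taking a = 36/65: M21 - M12 = -432/845, M13 - M31 = -6912/4225, M32 - M23 = -576/845, giving b12 = 3/13, b13 = -48/65, b23 = 4/13, i.e. R = 36/65 + 3/13*e12 - 48/65*e13 + 4/13*e23.
Its e12 coefficient is already positive.
Answer: 36/65 + 3/13*e12 - 48/65*e13 + 4/13*e23. Why the constraint matters: R and -R act identically through the sandwich — M has trace 959/4225 either way — so only the sign condition on e12 picks one of the two preimages.


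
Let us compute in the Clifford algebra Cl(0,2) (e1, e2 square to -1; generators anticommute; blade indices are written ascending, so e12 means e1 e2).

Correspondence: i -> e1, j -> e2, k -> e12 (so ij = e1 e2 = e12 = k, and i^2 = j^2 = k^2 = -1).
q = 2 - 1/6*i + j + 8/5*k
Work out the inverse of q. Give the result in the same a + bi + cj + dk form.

In blades: q = 2 - 1/6*e1 + e2 + 8/5*e12.
With qbar = 2 + 1/6*e1 - e2 - 8/5*e12 (scalar fixed, mapped units negated), q qbar = 6829/900 (the sum of squared coefficients), so q^-1 = qbar / (6829/900) = 1800/6829 + 150/6829*e1 - 900/6829*e2 - 1440/6829*e12; translating back:
Answer: 1800/6829 + 150/6829*i - 900/6829*j - 1440/6829*k


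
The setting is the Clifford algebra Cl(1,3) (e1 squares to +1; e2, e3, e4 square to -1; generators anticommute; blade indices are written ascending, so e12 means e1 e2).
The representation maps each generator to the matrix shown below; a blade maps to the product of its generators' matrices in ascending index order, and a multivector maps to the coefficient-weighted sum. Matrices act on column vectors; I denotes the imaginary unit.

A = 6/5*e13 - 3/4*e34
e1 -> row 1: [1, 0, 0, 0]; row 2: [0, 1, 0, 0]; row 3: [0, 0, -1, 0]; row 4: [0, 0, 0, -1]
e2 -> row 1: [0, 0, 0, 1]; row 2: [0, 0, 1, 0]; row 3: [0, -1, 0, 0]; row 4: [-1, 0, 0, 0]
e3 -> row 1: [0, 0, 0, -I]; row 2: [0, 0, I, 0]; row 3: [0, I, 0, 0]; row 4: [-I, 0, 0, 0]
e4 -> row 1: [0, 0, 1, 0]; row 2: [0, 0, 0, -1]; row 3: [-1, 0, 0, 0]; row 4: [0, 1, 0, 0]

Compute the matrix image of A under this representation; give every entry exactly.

Bivector images (products of the table entries): rho(e13) = rho(e1)rho(e3) = row 1: [0, 0, 0, -I]; row 2: [0, 0, I, 0]; row 3: [0, -I, 0, 0]; row 4: [I, 0, 0, 0]; rho(e34) = rho(e3)rho(e4) = row 1: [0, -I, 0, 0]; row 2: [-I, 0, 0, 0]; row 3: [0, 0, 0, -I]; row 4: [0, 0, -I, 0].
M = (6/5)*rho(e13) + (-3/4)*rho(e34), summed entrywise:
Answer: row 1: [0, 3*I/4, 0, -6*I/5]; row 2: [3*I/4, 0, 6*I/5, 0]; row 3: [0, -6*I/5, 0, 3*I/4]; row 4: [6*I/5, 0, 3*I/4, 0]


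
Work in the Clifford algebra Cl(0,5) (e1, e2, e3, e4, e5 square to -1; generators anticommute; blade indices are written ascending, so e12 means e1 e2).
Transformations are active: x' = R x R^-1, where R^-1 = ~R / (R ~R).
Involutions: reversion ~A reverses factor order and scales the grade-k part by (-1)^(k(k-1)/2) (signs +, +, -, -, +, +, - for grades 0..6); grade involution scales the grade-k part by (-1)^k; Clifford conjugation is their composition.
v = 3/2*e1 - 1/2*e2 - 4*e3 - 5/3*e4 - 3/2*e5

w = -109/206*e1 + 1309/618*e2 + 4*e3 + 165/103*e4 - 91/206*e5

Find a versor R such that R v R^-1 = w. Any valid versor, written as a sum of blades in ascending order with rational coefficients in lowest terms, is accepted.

The midline construction: v and w both square to -847/36, so reflecting in their sum 100/103*e1 + 500/309*e2 - 20/309*e4 - 200/103*e5 exchanges them.
Answer: 100/103*e1 + 500/309*e2 - 20/309*e4 - 200/103*e5


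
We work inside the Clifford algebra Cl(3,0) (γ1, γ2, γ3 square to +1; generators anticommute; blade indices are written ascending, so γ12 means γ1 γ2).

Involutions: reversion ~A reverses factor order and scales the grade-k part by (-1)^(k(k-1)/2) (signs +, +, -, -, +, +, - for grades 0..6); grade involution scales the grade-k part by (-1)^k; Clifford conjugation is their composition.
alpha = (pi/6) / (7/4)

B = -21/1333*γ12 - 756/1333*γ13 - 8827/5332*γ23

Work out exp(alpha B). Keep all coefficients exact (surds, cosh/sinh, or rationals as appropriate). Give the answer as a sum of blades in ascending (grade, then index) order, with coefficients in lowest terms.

B^2 term by term: the squares give (-21/1333)^2*(γ12)^2 + (-756/1333)^2*(γ13)^2 + (-8827/5332)^2*(γ23)^2 = 441/1776889*(-1) + 571536/1776889*(-1) + 77915929/28430224*(-1) = -49/16 (each basis 2-blade squares to minus the product of its generators' squares); cross terms between blades sharing an index anticommute and cancel. So B^2 = -49/16.
B^2 = -49/16 — the series telescopes trigonometrically here: l = 7/4, alpha*l = pi/6, so exp(alpha B) = cos(pi/6) + (sin(pi/6)/(7/4))*B = sqrt(3)/2 + (2/7)*B.
Answer: sqrt(3)/2 - 6/1333*γ12 - 216/1333*γ13 - 1261/2666*γ23


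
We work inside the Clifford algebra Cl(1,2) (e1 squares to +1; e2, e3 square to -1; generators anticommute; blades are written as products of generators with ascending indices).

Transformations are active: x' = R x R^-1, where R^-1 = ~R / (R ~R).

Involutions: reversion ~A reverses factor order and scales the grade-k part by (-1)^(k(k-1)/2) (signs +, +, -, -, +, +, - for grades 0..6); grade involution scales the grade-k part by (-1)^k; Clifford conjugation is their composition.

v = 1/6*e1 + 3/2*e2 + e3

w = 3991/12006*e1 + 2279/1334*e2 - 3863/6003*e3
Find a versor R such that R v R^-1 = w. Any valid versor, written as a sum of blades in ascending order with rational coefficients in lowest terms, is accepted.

Key observation: q(v) = q(w) = -29/9 (sandwiches preserve the norm), so R = v + w = 2996/6003*e1 + 2140/667*e2 + 2140/6003*e3 works whenever it is invertible — the component of v along it is kept and (v - w)/2 reverses, sending v to w.
Answer: 2996/6003*e1 + 2140/667*e2 + 2140/6003*e3


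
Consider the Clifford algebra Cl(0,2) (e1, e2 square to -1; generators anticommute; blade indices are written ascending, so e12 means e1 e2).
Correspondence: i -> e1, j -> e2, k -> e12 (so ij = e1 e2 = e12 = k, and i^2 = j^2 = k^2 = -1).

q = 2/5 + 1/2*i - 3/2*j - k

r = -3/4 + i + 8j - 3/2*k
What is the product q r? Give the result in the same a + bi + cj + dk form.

In blades: q = 2/5 + 1/2*e1 - 3/2*e2 - e12, r = -3/4 + e1 + 8*e2 - 3/2*e12.
Distribute q over r term by term (generator squares from the signature, products reordered to ascending indices): (2/5)*r = -3/10 + 2/5*e1 + 16/5*e2 - 3/5*e12; (1/2*e1)*r = -1/2 - 3/8*e1 + 3/4*e2 + 4*e12; (-3/2*e2)*r = 12 + 9/4*e1 + 9/8*e2 + 3/2*e12; (-e12)*r = -3/2 + 8*e1 - e2 + 3/4*e12.
Sum: 97/10 + 411/40*e1 + 163/40*e2 + 113/20*e12; translating back through the correspondence:
Answer: 97/10 + 411/40*i + 163/40*j + 113/20*k


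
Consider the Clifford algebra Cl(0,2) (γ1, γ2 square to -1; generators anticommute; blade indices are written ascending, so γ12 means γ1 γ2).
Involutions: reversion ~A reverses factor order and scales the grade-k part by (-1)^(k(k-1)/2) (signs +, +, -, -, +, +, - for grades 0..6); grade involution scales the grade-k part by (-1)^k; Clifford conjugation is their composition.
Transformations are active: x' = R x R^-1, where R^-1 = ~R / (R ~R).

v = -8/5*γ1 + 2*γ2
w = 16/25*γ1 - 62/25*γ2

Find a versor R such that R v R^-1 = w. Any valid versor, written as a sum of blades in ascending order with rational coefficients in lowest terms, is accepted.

Since q(v) = q(w) = -164/25, the sum R = v + w = -24/25*γ1 - 12/25*γ2 does the job whenever invertible.
Answer: -24/25*γ1 - 12/25*γ2


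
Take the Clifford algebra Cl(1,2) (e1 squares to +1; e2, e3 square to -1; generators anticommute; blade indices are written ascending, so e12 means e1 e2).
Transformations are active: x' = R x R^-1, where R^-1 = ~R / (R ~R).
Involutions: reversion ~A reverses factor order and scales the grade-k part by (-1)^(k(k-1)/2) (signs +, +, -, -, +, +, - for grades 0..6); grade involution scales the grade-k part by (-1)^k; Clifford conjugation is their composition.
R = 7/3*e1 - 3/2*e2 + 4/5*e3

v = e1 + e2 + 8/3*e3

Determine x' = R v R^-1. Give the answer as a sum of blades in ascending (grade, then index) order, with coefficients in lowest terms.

~R = 7/3*e1 - 3/2*e2 + 4/5*e3, and R ~R = 2299/900, so R^-1 = ~R / (2299/900).
R v = 17/10 + 23/6*e12 + 244/45*e13 - 24/5*e23
Answer: 4841/2299*e1 - 6889/2299*e2 - 11048/6897*e3


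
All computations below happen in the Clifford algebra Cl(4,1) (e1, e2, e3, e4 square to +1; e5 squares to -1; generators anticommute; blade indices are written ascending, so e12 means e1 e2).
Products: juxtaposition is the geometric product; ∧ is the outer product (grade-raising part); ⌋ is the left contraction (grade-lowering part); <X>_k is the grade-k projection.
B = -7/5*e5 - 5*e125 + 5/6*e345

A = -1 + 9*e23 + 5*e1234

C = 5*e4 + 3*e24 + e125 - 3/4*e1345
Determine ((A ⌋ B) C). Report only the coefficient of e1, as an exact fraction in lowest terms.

step 1: 7/5*e5 + 5*e125 - 5/6*e345
step 2: 5 - 5/8*e1 - 7/5*e12 + 25/6*e35 - 7*e45 - 21/20*e134 + 15*e145 + 15/4*e234 - 5/2*e235 + 21/5*e245 + 5/6*e1234 - 25*e1245
Answer: -5/8


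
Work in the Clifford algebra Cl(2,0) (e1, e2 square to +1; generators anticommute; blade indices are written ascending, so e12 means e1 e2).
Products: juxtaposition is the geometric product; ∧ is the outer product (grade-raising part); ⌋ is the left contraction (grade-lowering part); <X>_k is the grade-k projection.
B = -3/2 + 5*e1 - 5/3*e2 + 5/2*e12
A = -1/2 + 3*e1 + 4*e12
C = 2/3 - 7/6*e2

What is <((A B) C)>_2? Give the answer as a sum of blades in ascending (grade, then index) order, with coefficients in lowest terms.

step 1: 23/4 - 41/3*e1 - 35/3*e2 - 49/4*e12
step 2: 157/9 + 373/72*e1 - 1043/72*e2 + 70/9*e12
step 3: 70/9*e12
Answer: 70/9*e12


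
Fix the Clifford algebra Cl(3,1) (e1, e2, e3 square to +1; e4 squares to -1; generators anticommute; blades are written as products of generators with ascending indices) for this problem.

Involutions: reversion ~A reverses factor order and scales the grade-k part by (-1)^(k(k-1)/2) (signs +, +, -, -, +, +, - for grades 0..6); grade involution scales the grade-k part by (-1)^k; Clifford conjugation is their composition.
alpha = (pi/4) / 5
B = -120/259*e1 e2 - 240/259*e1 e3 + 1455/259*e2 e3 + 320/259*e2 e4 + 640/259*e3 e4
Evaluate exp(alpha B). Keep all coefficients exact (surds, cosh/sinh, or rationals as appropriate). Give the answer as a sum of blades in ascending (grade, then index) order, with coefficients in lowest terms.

B^2 term by term: the squares give (-120/259)^2*(e1 e2)^2 + (-240/259)^2*(e1 e3)^2 + (1455/259)^2*(e2 e3)^2 + (320/259)^2*(e2 e4)^2 + (640/259)^2*(e3 e4)^2 = 14400/67081*(-1) + 57600/67081*(-1) + 2117025/67081*(-1) + 102400/67081*(+1) + 409600/67081*(+1) = -25 (each basis 2-blade squares to minus the product of its generators' squares); cross terms between blades sharing an index anticommute and cancel; the commuting (index-disjoint) pairs give grade-4 terms 2*c*c'*(blade product), which cancel blade by blade — e1 e2 e3 e4: -153600/67081 + 153600/67081 = 0 — confirming B is simple. So B^2 = -25.
B^2 = -25 — the series telescopes trigonometrically here: l = 5, alpha*l = pi/4, so exp(alpha B) = cos(pi/4) + (sin(pi/4)/5)*B = sqrt(2)/2 + (sqrt(2)/10)*B.
Answer: sqrt(2)/2 - 12*sqrt(2)/259*e1 e2 - 24*sqrt(2)/259*e1 e3 + 291*sqrt(2)/518*e2 e3 + 32*sqrt(2)/259*e2 e4 + 64*sqrt(2)/259*e3 e4


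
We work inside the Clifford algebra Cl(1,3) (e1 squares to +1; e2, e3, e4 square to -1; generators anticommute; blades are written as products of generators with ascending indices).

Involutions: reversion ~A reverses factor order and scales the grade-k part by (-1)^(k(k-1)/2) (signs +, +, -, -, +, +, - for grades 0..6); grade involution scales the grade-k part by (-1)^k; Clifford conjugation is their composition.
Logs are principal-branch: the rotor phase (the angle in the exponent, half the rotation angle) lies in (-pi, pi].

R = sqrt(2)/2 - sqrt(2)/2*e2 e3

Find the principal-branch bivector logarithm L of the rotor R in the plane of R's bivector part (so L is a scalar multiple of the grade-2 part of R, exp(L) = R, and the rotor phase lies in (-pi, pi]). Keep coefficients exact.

The scalar part of R is sqrt(2)/2, which fixes the principal-branch rotor phase; the unit plane is then the bivector part divided by the sine of that phase, and L is that plane scaled by the phase.
Concretely: cos(phase) = sqrt(2)/2 gives phase = ±pi/4, and since phase/sin(phase) is even the sign is immaterial: L = (phase/sin(phase)) * <R>_2 = (sqrt(2)*pi/4) * <R>_2.
Answer: -pi/4*e2 e3
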